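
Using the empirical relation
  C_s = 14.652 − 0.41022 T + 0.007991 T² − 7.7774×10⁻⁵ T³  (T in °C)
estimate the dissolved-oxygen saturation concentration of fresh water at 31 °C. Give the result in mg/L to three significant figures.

C_s ≈ 7.30 mg/L

C_s = 14.652 − 0.41022×31 + 0.007991×31² − 7.7774×10⁻⁵×31³ = 7.298 mg/L.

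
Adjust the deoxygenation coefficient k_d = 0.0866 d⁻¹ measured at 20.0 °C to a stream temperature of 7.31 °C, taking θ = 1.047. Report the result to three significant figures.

k_d ≈ 0.0483 d⁻¹

k_d(T₂) = k_d(T₁) · θ^(T₂−T₁) = 0.0866 × 1.047^(7.31−20.0)
= 0.0866 × 1.047^-12.7 = 0.0866 × 0.5583 = 0.04835 d⁻¹.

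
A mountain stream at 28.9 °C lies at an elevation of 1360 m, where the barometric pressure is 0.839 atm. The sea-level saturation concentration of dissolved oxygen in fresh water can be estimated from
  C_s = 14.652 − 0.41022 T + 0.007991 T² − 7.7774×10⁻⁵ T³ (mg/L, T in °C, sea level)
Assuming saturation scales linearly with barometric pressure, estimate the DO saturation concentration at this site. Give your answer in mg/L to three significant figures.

C_s ≈ 6.37 mg/L

At sea level: C_s = 14.652 − 0.41022×28.9 + 0.007991×28.9² − 7.7774×10⁻⁵×28.9³ = 7.594 mg/L.
Pressure correction: C_s' = 7.594 × 0.839 = 6.371 mg/L.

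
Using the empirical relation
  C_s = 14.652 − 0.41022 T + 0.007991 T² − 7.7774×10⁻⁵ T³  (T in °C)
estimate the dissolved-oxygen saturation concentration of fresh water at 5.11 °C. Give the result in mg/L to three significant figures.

C_s = 14.652 − 0.41022×5.11 + 0.007991×5.11² − 7.7774×10⁻⁵×5.11³ = 12.75 mg/L.

C_s ≈ 12.8 mg/L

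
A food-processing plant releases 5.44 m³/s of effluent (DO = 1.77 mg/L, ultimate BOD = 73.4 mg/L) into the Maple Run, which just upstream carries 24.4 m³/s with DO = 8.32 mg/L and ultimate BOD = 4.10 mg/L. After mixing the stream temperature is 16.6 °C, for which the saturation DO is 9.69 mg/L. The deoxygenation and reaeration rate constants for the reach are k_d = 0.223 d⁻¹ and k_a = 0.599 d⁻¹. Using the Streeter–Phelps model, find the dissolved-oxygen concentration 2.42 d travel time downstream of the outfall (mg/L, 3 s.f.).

Mixed DO = (24.4×8.32 + 5.44×1.77)/(24.4+5.44) = 212.6/29.84 = 7.126 mg/L.
Mixed L₀ = (24.4×4.10 + 5.44×73.4)/(29.84) = 499.3/29.84 = 16.73 mg/L.
Initial deficit D₀ = C_s − DO₀ = 9.69 − 7.126 = 2.564 mg/L.
D(2.42) = [0.223×16.73/(0.599−0.223)](e^(−0.223×2.42) − e^(−0.599×2.42)) + 2.564 e^(−0.599×2.42)
= 9.925 × (0.5829 − 0.2347) + 2.564 × 0.2347 = 4.058 mg/L.
DO = 9.69 − 4.058 = 5.632 mg/L.

DO ≈ 5.63 mg/L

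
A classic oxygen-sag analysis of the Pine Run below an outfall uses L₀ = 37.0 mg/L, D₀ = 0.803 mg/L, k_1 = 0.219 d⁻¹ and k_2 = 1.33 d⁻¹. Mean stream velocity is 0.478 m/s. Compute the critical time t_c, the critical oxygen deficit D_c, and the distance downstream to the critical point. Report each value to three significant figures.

t_c ≈ 1.52 d; D_c ≈ 4.37 mg/L; x_c ≈ 62.7 km

t_c = [1/(k_2−k_1)] ln[(k_2/k_1)(1 − D₀(k_2−k_1)/(k_1 L₀))]
= [1/(1.33−0.219)] ln[(1.33/0.219)(1 − 0.803×1.111/(0.219×37.0))]
= (1/1.111) ln[6.073 × 0.8899] = 0.9001 × ln(5.404) = 0.9001 × 1.687 = 1.519 d.
D_c = (k_1/k_2) L₀ e^(−k_1 t_c) = (0.219/1.33) × 37.0 × e^(−0.219×1.519) = 0.1647 × 37.0 × 0.7171 = 4.369 mg/L.
x_c = v t_c = 0.478 m/s × 1.519 d × 86400 s/d = 62720 m ≈ 62.7 km.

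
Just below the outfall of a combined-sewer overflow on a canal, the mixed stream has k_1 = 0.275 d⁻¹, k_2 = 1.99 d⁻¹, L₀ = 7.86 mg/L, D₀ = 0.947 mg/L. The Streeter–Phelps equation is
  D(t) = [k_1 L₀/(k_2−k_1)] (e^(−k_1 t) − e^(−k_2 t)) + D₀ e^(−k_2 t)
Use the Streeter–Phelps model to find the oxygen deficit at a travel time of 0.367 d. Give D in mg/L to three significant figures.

k_1 L₀/(k_2−k_1) = 0.275×7.86/(1.99−0.275) = 2.162/1.715 = 1.260 mg/L.
e^(−k_1 t) = e^(−0.275×0.3670) = 0.9040; e^(−k_2 t) = e^(−1.99×0.3670) = 0.4817.
D = 1.260 × (0.9040 − 0.4817) + 0.947 × 0.4817 = 0.5322 + 0.4562 = 0.9884 mg/L.

D ≈ 0.988 mg/L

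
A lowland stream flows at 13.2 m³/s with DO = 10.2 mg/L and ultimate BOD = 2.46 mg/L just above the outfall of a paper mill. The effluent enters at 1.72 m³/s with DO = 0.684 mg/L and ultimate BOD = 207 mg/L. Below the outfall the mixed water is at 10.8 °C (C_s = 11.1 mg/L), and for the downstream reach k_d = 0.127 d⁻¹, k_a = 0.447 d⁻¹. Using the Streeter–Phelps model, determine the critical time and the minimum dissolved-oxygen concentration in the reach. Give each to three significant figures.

Mixed DO = (13.2×10.2 + 1.72×0.684)/(13.2+1.72) = 135.8/14.92 = 9.103 mg/L.
Mixed L₀ = (13.2×2.46 + 1.72×207)/(14.92) = 388.5/14.92 = 26.04 mg/L.
Initial deficit D₀ = C_s − DO₀ = 11.1 − 9.103 = 1.997 mg/L.
t_c = (1/0.3200) ln[(0.447/0.127)(1 − 1.997×0.3200/(0.127×26.04))] = 3.125 × ln(2.840) = 3.261 d.
D_c = (0.127/0.447) × 26.04 × e^(−0.127×3.261) = 0.2841 × 26.04 × 0.6609 = 4.889 mg/L.
Minimum DO = 11.1 − 4.889 = 6.211 mg/L.

t_c ≈ 3.26 d; minimum DO ≈ 6.21 mg/L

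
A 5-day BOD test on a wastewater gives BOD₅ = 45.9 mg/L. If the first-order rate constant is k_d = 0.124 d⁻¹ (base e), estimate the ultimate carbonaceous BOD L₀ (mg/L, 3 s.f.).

BOD₅ = L₀(1 − e^(−5k_d)) ⇒ L₀ = BOD₅ / (1 − e^(−5×0.124))
= 45.9 / (1 − 0.5379) = 45.9 / 0.4621 = 99.34 mg/L.

L₀ ≈ 99.3 mg/L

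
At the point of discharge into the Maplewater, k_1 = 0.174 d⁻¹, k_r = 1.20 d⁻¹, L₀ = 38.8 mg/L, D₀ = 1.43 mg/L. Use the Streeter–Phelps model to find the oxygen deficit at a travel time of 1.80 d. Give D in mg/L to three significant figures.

k_1 L₀/(k_r−k_1) = 0.174×38.8/(1.20−0.174) = 6.751/1.026 = 6.580 mg/L.
e^(−k_1 t) = e^(−0.174×1.800) = 0.7311; e^(−k_r t) = e^(−1.20×1.800) = 0.1153.
D = 6.580 × (0.7311 − 0.1153) + 1.43 × 0.1153 = 4.052 + 0.1649 = 4.217 mg/L.

D ≈ 4.22 mg/L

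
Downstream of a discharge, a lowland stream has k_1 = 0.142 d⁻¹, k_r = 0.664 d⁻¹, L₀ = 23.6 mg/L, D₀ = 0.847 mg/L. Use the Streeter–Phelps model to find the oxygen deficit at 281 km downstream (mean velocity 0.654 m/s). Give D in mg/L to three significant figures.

Travel time t = x/v = 281 km / (0.654 m/s) = 281000 m / 0.654 m/s = 429700 s = 4.973 d.
k_1 L₀/(k_r−k_1) = 0.142×23.6/(0.664−0.142) = 3.351/0.5220 = 6.420 mg/L.
e^(−k_1 t) = e^(−0.142×4.973) = 0.4935; e^(−k_r t) = e^(−0.664×4.973) = 0.03681.
D = 6.420 × (0.4935 − 0.03681) + 0.847 × 0.03681 = 2.932 + 0.03118 = 2.963 mg/L.

D ≈ 2.96 mg/L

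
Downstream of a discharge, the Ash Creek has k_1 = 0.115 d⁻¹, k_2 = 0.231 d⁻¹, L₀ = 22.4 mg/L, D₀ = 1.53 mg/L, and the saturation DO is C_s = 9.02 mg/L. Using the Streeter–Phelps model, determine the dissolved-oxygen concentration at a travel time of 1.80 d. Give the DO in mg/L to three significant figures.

k_1 L₀/(k_2−k_1) = 0.115×22.4/(0.231−0.115) = 2.576/0.1160 = 22.21 mg/L.
e^(−k_1 t) = e^(−0.115×1.800) = 0.8130; e^(−k_2 t) = e^(−0.231×1.800) = 0.6598.
D = 22.21 × (0.8130 − 0.6598) + 1.53 × 0.6598 = 3.402 + 1.010 = 4.412 mg/L.
DO = C_s − D = 9.02 − 4.412 = 4.608 mg/L.

DO ≈ 4.61 mg/L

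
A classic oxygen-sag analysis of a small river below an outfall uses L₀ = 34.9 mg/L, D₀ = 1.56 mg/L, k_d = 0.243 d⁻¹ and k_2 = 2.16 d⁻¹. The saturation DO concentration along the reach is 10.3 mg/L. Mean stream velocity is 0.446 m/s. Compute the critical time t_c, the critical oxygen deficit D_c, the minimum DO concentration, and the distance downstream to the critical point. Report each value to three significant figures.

At the critical point dD/dt = 0, so k_d L₀ e^(−k_d t) = k_2 D. Substituting D(t) from the Streeter–Phelps equation and solving for t gives
t_c = ln[(k_2/k_d)(1 − D₀(k_2−k_d)/(k_d L₀))] / (k_2−k_d).
Here k_2−k_d = 1.917 d⁻¹ and 1 − D₀(k_2−k_d)/(k_d L₀) = 1 − 1.56×1.917/(0.243×34.9) = 0.6474, so
t_c = ln(8.889 × 0.6474) / 1.917 = 1.750 / 1.917 = 0.9129 d.
L(t_c) = L₀ e^(−k_d t_c) = 34.9 × 0.8011 = 27.96 mg/L, and at the critical point k_2 D_c = k_d L, so D_c = (0.243/2.16) × 27.96 = 3.145 mg/L.
Minimum DO = C_s − D_c = 10.3 − 3.145 = 7.155 mg/L.
x_c = v t_c = 0.446 m/s × 0.9129 d × 86400 s/d = 35180 m ≈ 35.2 km.

t_c ≈ 0.913 d; D_c ≈ 3.15 mg/L; min DO ≈ 7.15 mg/L; x_c ≈ 35.2 km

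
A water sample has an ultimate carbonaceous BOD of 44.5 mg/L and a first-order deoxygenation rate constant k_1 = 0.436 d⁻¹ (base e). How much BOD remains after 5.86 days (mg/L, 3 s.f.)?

L_t = L₀ e^(−k_1 t) = 44.5 × e^(−0.436×5.86) = 44.5 × 0.07770 = 3.457 mg/L.

L ≈ 3.46 mg/L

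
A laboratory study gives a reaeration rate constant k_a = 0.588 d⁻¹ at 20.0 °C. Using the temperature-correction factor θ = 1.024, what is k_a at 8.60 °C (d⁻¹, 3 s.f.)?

k_a(T₂) = k_a(T₁) · θ^(T₂−T₁) = 0.588 × 1.024^(8.60−20.0)
= 0.588 × 1.024^-11.4 = 0.588 × 0.7631 = 0.4487 d⁻¹.

k_a ≈ 0.449 d⁻¹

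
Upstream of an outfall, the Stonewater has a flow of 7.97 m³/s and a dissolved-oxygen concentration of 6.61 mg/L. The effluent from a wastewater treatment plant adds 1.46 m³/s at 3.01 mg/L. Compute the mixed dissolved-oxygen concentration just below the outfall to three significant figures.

6.05 mg/L

Flow-weighted mixing: C = (Q_r C_r + Q_w C_w)/(Q_r + Q_w)
= (7.97×6.61 + 1.46×3.01)/(7.97 + 1.46) = 57.08/9.430 = 6.053 mg/L.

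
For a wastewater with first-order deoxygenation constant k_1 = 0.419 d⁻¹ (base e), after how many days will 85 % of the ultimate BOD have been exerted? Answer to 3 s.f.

t ≈ 4.53 d

y/L₀ = 1 − e^(−k_1 t) = 0.85 ⇒ e^(−k_1 t) = 0.150
t = −ln(0.150) / 0.419 = 1.897 / 0.419 = 4.528 d.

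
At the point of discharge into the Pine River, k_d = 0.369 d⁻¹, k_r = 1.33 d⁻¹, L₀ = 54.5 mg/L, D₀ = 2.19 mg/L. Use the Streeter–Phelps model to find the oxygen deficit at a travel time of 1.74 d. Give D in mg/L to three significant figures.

D ≈ 9.16 mg/L

k_d L₀/(k_r−k_d) = 0.369×54.5/(1.33−0.369) = 20.11/0.9610 = 20.93 mg/L.
e^(−k_d t) = e^(−0.369×1.740) = 0.5262; e^(−k_r t) = e^(−1.33×1.740) = 0.09885.
D = 20.93 × (0.5262 − 0.09885) + 2.19 × 0.09885 = 8.943 + 0.2165 = 9.160 mg/L.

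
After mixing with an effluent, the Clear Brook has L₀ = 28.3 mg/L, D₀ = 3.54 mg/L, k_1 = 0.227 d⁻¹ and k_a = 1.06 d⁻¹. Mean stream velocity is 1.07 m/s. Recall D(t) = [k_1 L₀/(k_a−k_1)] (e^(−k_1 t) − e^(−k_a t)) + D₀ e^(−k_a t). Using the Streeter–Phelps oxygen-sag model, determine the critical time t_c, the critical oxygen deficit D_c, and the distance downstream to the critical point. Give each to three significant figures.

At the critical point dD/dt = 0, so k_1 L₀ e^(−k_1 t) = k_a D. Substituting D(t) from the Streeter–Phelps equation and solving for t gives
t_c = ln[(k_a/k_1)(1 − D₀(k_a−k_1)/(k_1 L₀))] / (k_a−k_1).
Here k_a−k_1 = 0.8330 d⁻¹ and 1 − D₀(k_a−k_1)/(k_1 L₀) = 1 − 3.54×0.8330/(0.227×28.3) = 0.5410, so
t_c = ln(4.670 × 0.5410) / 0.8330 = 0.9267 / 0.8330 = 1.112 d.
D_c = (k_1/k_a) L₀ e^(−k_1 t_c) = (0.227/1.06) × 28.3 × e^(−0.227×1.112) = 0.2142 × 28.3 × 0.7768 = 4.708 mg/L.
x_c = v t_c = 1.07 m/s × 1.112 d × 86400 s/d = 102800 m ≈ 103 km.

t_c ≈ 1.11 d; D_c ≈ 4.71 mg/L; x_c ≈ 103 km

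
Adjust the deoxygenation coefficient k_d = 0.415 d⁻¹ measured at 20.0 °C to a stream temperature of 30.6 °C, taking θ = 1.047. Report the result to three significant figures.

k_d(T₂) = k_d(T₁) · θ^(T₂−T₁) = 0.415 × 1.047^(30.6−20.0)
= 0.415 × 1.047^10.6 = 0.415 × 1.627 = 0.6753 d⁻¹.

k_d ≈ 0.675 d⁻¹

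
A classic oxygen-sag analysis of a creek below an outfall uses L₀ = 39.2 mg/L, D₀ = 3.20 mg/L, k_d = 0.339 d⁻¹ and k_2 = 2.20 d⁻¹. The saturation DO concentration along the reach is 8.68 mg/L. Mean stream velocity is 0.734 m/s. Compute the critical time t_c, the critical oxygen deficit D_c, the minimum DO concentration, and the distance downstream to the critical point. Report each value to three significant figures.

t_c = [1/(k_2−k_d)] ln[(k_2/k_d)(1 − D₀(k_2−k_d)/(k_d L₀))]
= [1/(2.20−0.339)] ln[(2.20/0.339)(1 − 3.20×1.861/(0.339×39.2))]
= (1/1.861) ln[6.490 × 0.5519] = 0.5373 × ln(3.581) = 0.5373 × 1.276 = 0.6855 d.
D_c = (k_d/k_2) L₀ e^(−k_d t_c) = (0.339/2.20) × 39.2 × e^(−0.339×0.6855) = 0.1541 × 39.2 × 0.7926 = 4.788 mg/L.
Minimum DO = C_s − D_c = 8.68 − 4.788 = 3.892 mg/L.
x_c = v t_c = 0.734 m/s × 0.6855 d × 86400 s/d = 43470 m ≈ 43.5 km.

t_c ≈ 0.686 d; D_c ≈ 4.79 mg/L; min DO ≈ 3.89 mg/L; x_c ≈ 43.5 km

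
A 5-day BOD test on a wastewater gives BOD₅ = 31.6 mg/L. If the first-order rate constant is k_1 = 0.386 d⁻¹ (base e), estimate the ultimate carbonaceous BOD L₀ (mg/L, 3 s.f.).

L₀ ≈ 37.0 mg/L

BOD₅ = L₀(1 − e^(−5k_1)) ⇒ L₀ = BOD₅ / (1 − e^(−5×0.386))
= 31.6 / (1 − 0.1451) = 31.6 / 0.8549 = 36.97 mg/L.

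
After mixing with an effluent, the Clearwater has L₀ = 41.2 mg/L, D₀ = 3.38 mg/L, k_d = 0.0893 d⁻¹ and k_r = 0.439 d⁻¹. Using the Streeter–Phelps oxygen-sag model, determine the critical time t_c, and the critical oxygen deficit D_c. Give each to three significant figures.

t_c ≈ 3.45 d; D_c ≈ 6.16 mg/L

At the critical point dD/dt = 0, so k_d L₀ e^(−k_d t) = k_r D. Substituting D(t) from the Streeter–Phelps equation and solving for t gives
t_c = ln[(k_r/k_d)(1 − D₀(k_r−k_d)/(k_d L₀))] / (k_r−k_d).
Here k_r−k_d = 0.3497 d⁻¹ and 1 − D₀(k_r−k_d)/(k_d L₀) = 1 − 3.38×0.3497/(0.0893×41.2) = 0.6787, so
t_c = ln(4.916 × 0.6787) / 0.3497 = 1.205 / 0.3497 = 3.446 d.
D_c = (k_d/k_r) L₀ e^(−k_d t_c) = (0.0893/0.439) × 41.2 × e^(−0.0893×3.446) = 0.2034 × 41.2 × 0.7351 = 6.161 mg/L.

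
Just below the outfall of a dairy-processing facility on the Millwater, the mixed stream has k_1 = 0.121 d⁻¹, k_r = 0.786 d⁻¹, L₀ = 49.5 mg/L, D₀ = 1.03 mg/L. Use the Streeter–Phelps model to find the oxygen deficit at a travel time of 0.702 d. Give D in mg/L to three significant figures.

k_1 L₀/(k_r−k_1) = 0.121×49.5/(0.786−0.121) = 5.989/0.6650 = 9.007 mg/L.
e^(−k_1 t) = e^(−0.121×0.7020) = 0.9186; e^(−k_r t) = e^(−0.786×0.7020) = 0.5759.
D = 9.007 × (0.9186 − 0.5759) + 1.03 × 0.5759 = 3.086 + 0.5932 = 3.679 mg/L.

D ≈ 3.68 mg/L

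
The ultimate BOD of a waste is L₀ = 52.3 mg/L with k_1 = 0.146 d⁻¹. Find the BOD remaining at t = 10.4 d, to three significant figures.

L_t = L₀ e^(−k_1 t) = 52.3 × e^(−0.146×10.4) = 52.3 × 0.2191 = 11.46 mg/L.

L ≈ 11.5 mg/L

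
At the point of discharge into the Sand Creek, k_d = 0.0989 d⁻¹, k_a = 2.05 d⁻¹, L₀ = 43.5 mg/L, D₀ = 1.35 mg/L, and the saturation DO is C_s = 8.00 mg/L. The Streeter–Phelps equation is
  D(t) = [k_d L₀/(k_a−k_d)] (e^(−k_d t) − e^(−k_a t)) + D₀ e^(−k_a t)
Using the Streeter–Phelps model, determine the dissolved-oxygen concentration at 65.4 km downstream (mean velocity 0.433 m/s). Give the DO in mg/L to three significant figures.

Travel time t = x/v = 65.4 km / (0.433 m/s) = 65400 m / 0.433 m/s = 151000 s = 1.748 d.
k_d L₀/(k_a−k_d) = 0.0989×43.5/(2.05−0.0989) = 4.302/1.951 = 2.205 mg/L.
e^(−k_d t) = e^(−0.0989×1.748) = 0.8412; e^(−k_a t) = e^(−2.05×1.748) = 0.02777.
D = 2.205 × (0.8412 − 0.02777) + 1.35 × 0.02777 = 1.794 + 0.03749 = 1.831 mg/L.
DO = C_s − D = 8.00 − 1.831 = 6.169 mg/L.

DO ≈ 6.17 mg/L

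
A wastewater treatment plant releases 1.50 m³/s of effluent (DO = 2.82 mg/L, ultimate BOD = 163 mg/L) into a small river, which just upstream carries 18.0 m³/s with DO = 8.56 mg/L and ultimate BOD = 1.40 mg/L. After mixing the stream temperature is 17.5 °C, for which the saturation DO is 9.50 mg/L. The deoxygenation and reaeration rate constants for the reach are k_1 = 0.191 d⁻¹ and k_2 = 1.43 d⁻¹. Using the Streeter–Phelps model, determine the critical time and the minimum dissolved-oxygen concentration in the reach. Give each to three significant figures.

Mixed DO = (18.0×8.56 + 1.50×2.82)/(18.0+1.50) = 158.3/19.50 = 8.118 mg/L.
Mixed L₀ = (18.0×1.40 + 1.50×163)/(19.50) = 269.7/19.50 = 13.83 mg/L.
Initial deficit D₀ = C_s − DO₀ = 9.50 − 8.118 = 1.382 mg/L.
t_c = (1/1.239) ln[(1.43/0.191)(1 − 1.382×1.239/(0.191×13.83))] = 0.8071 × ln(2.636) = 0.7822 d.
D_c = (0.191/1.43) × 13.83 × e^(−0.191×0.7822) = 0.1336 × 13.83 × 0.8612 = 1.591 mg/L.
Minimum DO = 9.50 − 1.591 = 7.909 mg/L.

t_c ≈ 0.782 d; minimum DO ≈ 7.91 mg/L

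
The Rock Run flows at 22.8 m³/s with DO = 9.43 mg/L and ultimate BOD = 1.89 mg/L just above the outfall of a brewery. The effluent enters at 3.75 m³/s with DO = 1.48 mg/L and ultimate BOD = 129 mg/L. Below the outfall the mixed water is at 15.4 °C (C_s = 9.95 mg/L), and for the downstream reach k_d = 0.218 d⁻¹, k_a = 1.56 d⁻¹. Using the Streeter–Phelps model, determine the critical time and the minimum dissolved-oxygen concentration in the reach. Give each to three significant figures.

Mixed DO = (22.8×9.43 + 3.75×1.48)/(22.8+3.75) = 220.6/26.55 = 8.307 mg/L.
Mixed L₀ = (22.8×1.89 + 3.75×129)/(26.55) = 526.8/26.55 = 19.84 mg/L.
Initial deficit D₀ = C_s − DO₀ = 9.95 − 8.307 = 1.643 mg/L.
t_c = (1/1.342) ln[(1.56/0.218)(1 − 1.643×1.342/(0.218×19.84))] = 0.7452 × ln(3.509) = 0.9354 d.
D_c = (0.218/1.56) × 19.84 × e^(−0.218×0.9354) = 0.1397 × 19.84 × 0.8155 = 2.261 mg/L.
Minimum DO = 9.95 − 2.261 = 7.689 mg/L.

t_c ≈ 0.935 d; minimum DO ≈ 7.69 mg/L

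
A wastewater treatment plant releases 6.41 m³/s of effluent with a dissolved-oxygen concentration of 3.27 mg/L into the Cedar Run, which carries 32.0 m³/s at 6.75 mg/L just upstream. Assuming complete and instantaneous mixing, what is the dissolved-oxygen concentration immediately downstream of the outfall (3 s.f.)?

6.17 mg/L

Flow-weighted mixing: C = (Q_r C_r + Q_w C_w)/(Q_r + Q_w)
= (32.0×6.75 + 6.41×3.27)/(32.0 + 6.41) = 237.0/38.41 = 6.169 mg/L.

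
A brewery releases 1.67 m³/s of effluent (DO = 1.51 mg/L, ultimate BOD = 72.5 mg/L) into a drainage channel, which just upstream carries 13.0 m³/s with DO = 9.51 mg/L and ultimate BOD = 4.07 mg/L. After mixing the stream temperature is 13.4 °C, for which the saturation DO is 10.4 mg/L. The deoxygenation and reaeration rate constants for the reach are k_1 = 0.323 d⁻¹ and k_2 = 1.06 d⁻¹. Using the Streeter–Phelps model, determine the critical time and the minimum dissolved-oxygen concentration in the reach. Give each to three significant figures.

t_c ≈ 1.04 d; minimum DO ≈ 7.81 mg/L

Mixed DO = (13.0×9.51 + 1.67×1.51)/(13.0+1.67) = 126.2/14.67 = 8.599 mg/L.
Mixed L₀ = (13.0×4.07 + 1.67×72.5)/(14.67) = 174.0/14.67 = 11.86 mg/L.
Initial deficit D₀ = C_s − DO₀ = 10.4 − 8.599 = 1.801 mg/L.
t_c = (1/0.7370) ln[(1.06/0.323)(1 − 1.801×0.7370/(0.323×11.86))] = 1.357 × ln(2.145) = 1.035 d.
D_c = (0.323/1.06) × 11.86 × e^(−0.323×1.035) = 0.3047 × 11.86 × 0.7158 = 2.587 mg/L.
Minimum DO = 10.4 − 2.587 = 7.813 mg/L.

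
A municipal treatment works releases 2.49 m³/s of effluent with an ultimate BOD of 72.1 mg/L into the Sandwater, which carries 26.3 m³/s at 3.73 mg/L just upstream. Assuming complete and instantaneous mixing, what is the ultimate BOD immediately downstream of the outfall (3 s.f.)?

9.64 mg/L

Flow-weighted mixing: C = (Q_r C_r + Q_w C_w)/(Q_r + Q_w)
= (26.3×3.73 + 2.49×72.1)/(26.3 + 2.49) = 277.6/28.79 = 9.643 mg/L.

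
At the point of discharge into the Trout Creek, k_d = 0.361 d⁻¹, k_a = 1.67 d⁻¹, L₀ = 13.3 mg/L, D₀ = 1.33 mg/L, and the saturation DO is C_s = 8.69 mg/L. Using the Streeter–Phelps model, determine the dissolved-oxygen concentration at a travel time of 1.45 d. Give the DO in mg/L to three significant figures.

k_d L₀/(k_a−k_d) = 0.361×13.3/(1.67−0.361) = 4.801/1.309 = 3.668 mg/L.
e^(−k_d t) = e^(−0.361×1.450) = 0.5925; e^(−k_a t) = e^(−1.67×1.450) = 0.08879.
D = 3.668 × (0.5925 − 0.08879) + 1.33 × 0.08879 = 1.847 + 0.1181 = 1.966 mg/L.
DO = C_s − D = 8.69 − 1.966 = 6.724 mg/L.

DO ≈ 6.72 mg/L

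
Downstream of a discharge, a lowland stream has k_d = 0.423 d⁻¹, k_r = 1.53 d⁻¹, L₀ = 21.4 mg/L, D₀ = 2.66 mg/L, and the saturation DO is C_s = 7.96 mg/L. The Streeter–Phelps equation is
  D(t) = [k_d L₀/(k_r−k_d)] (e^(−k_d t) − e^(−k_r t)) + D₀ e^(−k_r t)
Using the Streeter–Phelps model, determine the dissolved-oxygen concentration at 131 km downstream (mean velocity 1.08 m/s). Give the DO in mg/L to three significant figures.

Travel time t = x/v = 131 km / (1.08 m/s) = 131000 m / 1.08 m/s = 121300 s = 1.404 d.
k_d L₀/(k_r−k_d) = 0.423×21.4/(1.53−0.423) = 9.052/1.107 = 8.177 mg/L.
e^(−k_d t) = e^(−0.423×1.404) = 0.5522; e^(−k_r t) = e^(−1.53×1.404) = 0.1167.
D = 8.177 × (0.5522 − 0.1167) + 2.66 × 0.1167 = 3.561 + 0.3105 = 3.871 mg/L.
DO = C_s − D = 7.96 − 3.871 = 4.089 mg/L.

DO ≈ 4.09 mg/L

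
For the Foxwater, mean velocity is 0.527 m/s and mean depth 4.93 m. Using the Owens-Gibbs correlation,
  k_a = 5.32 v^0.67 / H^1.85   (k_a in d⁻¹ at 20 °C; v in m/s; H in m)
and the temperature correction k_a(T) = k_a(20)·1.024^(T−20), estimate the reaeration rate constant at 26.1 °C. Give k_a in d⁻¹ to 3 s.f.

k_a ≈ 0.209 d⁻¹

k_a(20) = 5.32 × 0.527^0.67 / 4.93^1.85 = 5.32 × 0.6510 / 19.13 = 0.1810 d⁻¹.
k_a(26.1) = 0.1810 × 1.024^(26.1−20) = 0.1810 × 1.156 = 0.2092 d⁻¹.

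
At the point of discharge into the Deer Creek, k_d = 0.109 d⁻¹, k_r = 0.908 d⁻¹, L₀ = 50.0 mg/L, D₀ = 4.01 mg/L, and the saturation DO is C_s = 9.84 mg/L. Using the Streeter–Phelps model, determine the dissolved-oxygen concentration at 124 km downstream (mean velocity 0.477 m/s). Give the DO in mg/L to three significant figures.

DO ≈ 5.11 mg/L

Travel time t = x/v = 124 km / (0.477 m/s) = 124000 m / 0.477 m/s = 260000 s = 3.009 d.
k_d L₀/(k_r−k_d) = 0.109×50.0/(0.908−0.109) = 5.450/0.7990 = 6.821 mg/L.
e^(−k_d t) = e^(−0.109×3.009) = 0.7204; e^(−k_r t) = e^(−0.908×3.009) = 0.06509.
D = 6.821 × (0.7204 − 0.06509) + 4.01 × 0.06509 = 4.470 + 0.2610 = 4.731 mg/L.
DO = C_s − D = 9.84 − 4.731 = 5.109 mg/L.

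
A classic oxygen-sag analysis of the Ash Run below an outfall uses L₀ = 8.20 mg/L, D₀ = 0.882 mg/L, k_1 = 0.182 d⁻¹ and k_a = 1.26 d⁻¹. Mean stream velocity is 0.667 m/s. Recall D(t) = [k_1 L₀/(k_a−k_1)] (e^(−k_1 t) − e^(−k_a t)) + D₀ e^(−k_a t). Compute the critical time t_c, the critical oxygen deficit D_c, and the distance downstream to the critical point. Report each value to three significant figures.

t_c ≈ 0.855 d; D_c ≈ 1.01 mg/L; x_c ≈ 49.2 km

At the critical point dD/dt = 0, so k_1 L₀ e^(−k_1 t) = k_a D. Substituting D(t) from the Streeter–Phelps equation and solving for t gives
t_c = ln[(k_a/k_1)(1 − D₀(k_a−k_1)/(k_1 L₀))] / (k_a−k_1).
Here k_a−k_1 = 1.078 d⁻¹ and 1 − D₀(k_a−k_1)/(k_1 L₀) = 1 − 0.882×1.078/(0.182×8.20) = 0.3629, so
t_c = ln(6.923 × 0.3629) / 1.078 = 0.9213 / 1.078 = 0.8546 d.
D_c = (k_1/k_a) L₀ e^(−k_1 t_c) = (0.182/1.26) × 8.20 × e^(−0.182×0.8546) = 0.1444 × 8.20 × 0.8560 = 1.014 mg/L.
x_c = v t_c = 0.667 m/s × 0.8546 d × 86400 s/d = 49250 m ≈ 49.2 km.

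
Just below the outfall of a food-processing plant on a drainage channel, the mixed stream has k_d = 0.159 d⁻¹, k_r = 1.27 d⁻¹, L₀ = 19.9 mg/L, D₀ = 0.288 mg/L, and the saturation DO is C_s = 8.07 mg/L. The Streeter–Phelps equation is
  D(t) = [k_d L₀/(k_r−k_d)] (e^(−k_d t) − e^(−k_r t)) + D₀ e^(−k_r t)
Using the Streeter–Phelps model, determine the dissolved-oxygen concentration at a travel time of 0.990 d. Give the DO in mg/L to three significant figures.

k_d L₀/(k_r−k_d) = 0.159×19.9/(1.27−0.159) = 3.164/1.111 = 2.848 mg/L.
e^(−k_d t) = e^(−0.159×0.9900) = 0.8544; e^(−k_r t) = e^(−1.27×0.9900) = 0.2844.
D = 2.848 × (0.8544 − 0.2844) + 0.288 × 0.2844 = 1.623 + 0.08191 = 1.705 mg/L.
DO = C_s − D = 8.07 − 1.705 = 6.365 mg/L.

DO ≈ 6.36 mg/L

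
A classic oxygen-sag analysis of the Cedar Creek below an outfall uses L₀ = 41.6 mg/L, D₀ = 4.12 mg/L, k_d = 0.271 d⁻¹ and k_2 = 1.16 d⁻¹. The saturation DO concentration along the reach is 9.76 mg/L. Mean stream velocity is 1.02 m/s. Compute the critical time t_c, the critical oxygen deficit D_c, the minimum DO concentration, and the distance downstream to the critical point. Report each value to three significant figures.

t_c ≈ 1.19 d; D_c ≈ 7.03 mg/L; min DO ≈ 2.73 mg/L; x_c ≈ 105 km

At the critical point dD/dt = 0, so k_d L₀ e^(−k_d t) = k_2 D. Substituting D(t) from the Streeter–Phelps equation and solving for t gives
t_c = ln[(k_2/k_d)(1 − D₀(k_2−k_d)/(k_d L₀))] / (k_2−k_d).
Here k_2−k_d = 0.8890 d⁻¹ and 1 − D₀(k_2−k_d)/(k_d L₀) = 1 − 4.12×0.8890/(0.271×41.6) = 0.6751, so
t_c = ln(4.280 × 0.6751) / 0.8890 = 1.061 / 0.8890 = 1.194 d.
L(t_c) = L₀ e^(−k_d t_c) = 41.6 × 0.7236 = 30.10 mg/L, and at the critical point k_2 D_c = k_d L, so D_c = (0.271/1.16) × 30.10 = 7.033 mg/L.
Minimum DO = C_s − D_c = 9.76 − 7.033 = 2.727 mg/L.
x_c = v t_c = 1.02 m/s × 1.194 d × 86400 s/d = 105200 m ≈ 105 km.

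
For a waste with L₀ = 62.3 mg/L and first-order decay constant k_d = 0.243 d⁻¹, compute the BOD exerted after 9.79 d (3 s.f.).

y ≈ 56.5 mg/L

y_t = L₀(1 − e^(−k_d t)) = 62.3 × (1 − e^(−0.243×9.79))
= 62.3 × (1 − 0.09265) = 62.3 × 0.9074 = 56.53 mg/L.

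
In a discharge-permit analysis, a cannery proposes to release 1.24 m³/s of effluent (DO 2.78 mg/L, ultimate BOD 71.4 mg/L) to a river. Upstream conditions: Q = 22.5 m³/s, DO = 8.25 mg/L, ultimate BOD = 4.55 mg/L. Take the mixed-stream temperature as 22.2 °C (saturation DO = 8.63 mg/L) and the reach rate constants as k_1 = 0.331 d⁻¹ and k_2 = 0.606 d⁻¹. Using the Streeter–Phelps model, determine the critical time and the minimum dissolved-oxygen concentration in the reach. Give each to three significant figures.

Mixed DO = (22.5×8.25 + 1.24×2.78)/(22.5+1.24) = 189.1/23.74 = 7.964 mg/L.
Mixed L₀ = (22.5×4.55 + 1.24×71.4)/(23.74) = 190.9/23.74 = 8.042 mg/L.
Initial deficit D₀ = C_s − DO₀ = 8.63 − 7.964 = 0.6657 mg/L.
t_c = (1/0.2750) ln[(0.606/0.331)(1 − 0.6657×0.2750/(0.331×8.042))] = 3.636 × ln(1.705) = 1.940 d.
D_c = (0.331/0.606) × 8.042 × e^(−0.331×1.940) = 0.5462 × 8.042 × 0.5262 = 2.311 mg/L.
Minimum DO = 8.63 − 2.311 = 6.319 mg/L.

t_c ≈ 1.94 d; minimum DO ≈ 6.32 mg/L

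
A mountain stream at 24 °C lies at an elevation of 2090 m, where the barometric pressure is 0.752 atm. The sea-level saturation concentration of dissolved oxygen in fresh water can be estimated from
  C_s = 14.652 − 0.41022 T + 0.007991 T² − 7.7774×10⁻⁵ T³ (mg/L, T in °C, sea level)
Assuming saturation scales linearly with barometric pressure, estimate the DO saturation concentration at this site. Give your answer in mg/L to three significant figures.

At sea level: C_s = 14.652 − 0.41022×24 + 0.007991×24² − 7.7774×10⁻⁵×24³ = 8.334 mg/L.
Pressure correction: C_s' = 8.334 × 0.752 = 6.267 mg/L.

C_s ≈ 6.27 mg/L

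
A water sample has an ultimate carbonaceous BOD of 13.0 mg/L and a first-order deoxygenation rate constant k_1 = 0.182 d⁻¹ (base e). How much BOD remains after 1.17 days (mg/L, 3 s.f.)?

L ≈ 10.5 mg/L

L_t = L₀ e^(−k_1 t) = 13.0 × e^(−0.182×1.17) = 13.0 × 0.8082 = 10.51 mg/L.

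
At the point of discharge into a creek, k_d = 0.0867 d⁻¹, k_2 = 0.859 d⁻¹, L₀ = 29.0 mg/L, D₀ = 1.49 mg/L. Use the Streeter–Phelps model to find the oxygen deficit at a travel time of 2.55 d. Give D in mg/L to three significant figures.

k_d L₀/(k_2−k_d) = 0.0867×29.0/(0.859−0.0867) = 2.514/0.7723 = 3.256 mg/L.
e^(−k_d t) = e^(−0.0867×2.550) = 0.8016; e^(−k_2 t) = e^(−0.859×2.550) = 0.1119.
D = 3.256 × (0.8016 − 0.1119) + 1.49 × 0.1119 = 2.246 + 0.1667 = 2.412 mg/L.

D ≈ 2.41 mg/L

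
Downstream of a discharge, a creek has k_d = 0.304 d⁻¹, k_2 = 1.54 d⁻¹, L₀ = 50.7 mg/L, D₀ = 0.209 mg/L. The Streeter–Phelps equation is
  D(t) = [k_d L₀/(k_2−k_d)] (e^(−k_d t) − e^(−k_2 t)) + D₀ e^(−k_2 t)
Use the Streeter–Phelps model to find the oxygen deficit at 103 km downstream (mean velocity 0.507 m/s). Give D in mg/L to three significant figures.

D ≈ 5.77 mg/L

Travel time t = x/v = 103 km / (0.507 m/s) = 103000 m / 0.507 m/s = 203200 s = 2.351 d.
k_d L₀/(k_2−k_d) = 0.304×50.7/(1.54−0.304) = 15.41/1.236 = 12.47 mg/L.
e^(−k_d t) = e^(−0.304×2.351) = 0.4893; e^(−k_2 t) = e^(−1.54×2.351) = 0.02675.
D = 12.47 × (0.4893 − 0.02675) + 0.209 × 0.02675 = 5.768 + 0.005592 = 5.773 mg/L.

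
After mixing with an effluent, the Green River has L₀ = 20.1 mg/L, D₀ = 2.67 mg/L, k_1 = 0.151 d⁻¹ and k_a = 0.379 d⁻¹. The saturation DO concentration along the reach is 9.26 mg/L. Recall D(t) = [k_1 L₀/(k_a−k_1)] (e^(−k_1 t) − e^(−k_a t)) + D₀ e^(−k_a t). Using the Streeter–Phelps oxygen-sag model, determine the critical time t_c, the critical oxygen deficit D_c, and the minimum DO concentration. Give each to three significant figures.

t_c ≈ 3.05 d; D_c ≈ 5.05 mg/L; min DO ≈ 4.21 mg/L

t_c = [1/(k_a−k_1)] ln[(k_a/k_1)(1 − D₀(k_a−k_1)/(k_1 L₀))]
= [1/(0.379−0.151)] ln[(0.379/0.151)(1 − 2.67×0.2280/(0.151×20.1))]
= (1/0.2280) ln[2.510 × 0.7994] = 4.386 × ln(2.007) = 4.386 × 0.6964 = 3.054 d.
D_c = (k_1/k_a) L₀ e^(−k_1 t_c) = (0.151/0.379) × 20.1 × e^(−0.151×3.054) = 0.3984 × 20.1 × 0.6305 = 5.049 mg/L.
Minimum DO = C_s − D_c = 9.26 − 5.049 = 4.211 mg/L.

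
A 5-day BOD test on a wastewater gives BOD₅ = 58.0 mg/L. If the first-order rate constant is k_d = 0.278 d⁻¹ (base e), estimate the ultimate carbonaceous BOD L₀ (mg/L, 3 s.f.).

BOD₅ = L₀(1 − e^(−5k_d)) ⇒ L₀ = BOD₅ / (1 − e^(−5×0.278))
= 58.0 / (1 − 0.2491) = 58.0 / 0.7509 = 77.24 mg/L.

L₀ ≈ 77.2 mg/L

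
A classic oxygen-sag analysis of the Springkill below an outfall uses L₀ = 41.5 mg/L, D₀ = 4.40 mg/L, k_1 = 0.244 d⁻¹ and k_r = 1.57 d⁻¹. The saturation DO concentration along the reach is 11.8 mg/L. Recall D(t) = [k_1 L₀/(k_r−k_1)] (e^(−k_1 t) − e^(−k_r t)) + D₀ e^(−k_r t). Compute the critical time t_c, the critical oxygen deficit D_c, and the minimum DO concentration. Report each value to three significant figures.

t_c ≈ 0.757 d; D_c ≈ 5.36 mg/L; min DO ≈ 6.44 mg/L

At the critical point dD/dt = 0, so k_1 L₀ e^(−k_1 t) = k_r D. Substituting D(t) from the Streeter–Phelps equation and solving for t gives
t_c = ln[(k_r/k_1)(1 − D₀(k_r−k_1)/(k_1 L₀))] / (k_r−k_1).
Here k_r−k_1 = 1.326 d⁻¹ and 1 − D₀(k_r−k_1)/(k_1 L₀) = 1 − 4.40×1.326/(0.244×41.5) = 0.4238, so
t_c = ln(6.434 × 0.4238) / 1.326 = 1.003 / 1.326 = 0.7566 d.
L(t_c) = L₀ e^(−k_1 t_c) = 41.5 × 0.8314 = 34.50 mg/L, and at the critical point k_r D_c = k_1 L, so D_c = (0.244/1.57) × 34.50 = 5.362 mg/L.
Minimum DO = C_s − D_c = 11.8 − 5.362 = 6.438 mg/L.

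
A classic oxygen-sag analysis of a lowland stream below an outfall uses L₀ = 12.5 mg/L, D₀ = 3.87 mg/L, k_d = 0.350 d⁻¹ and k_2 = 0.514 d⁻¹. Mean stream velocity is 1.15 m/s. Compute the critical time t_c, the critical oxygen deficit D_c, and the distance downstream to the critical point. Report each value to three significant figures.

t_c = [1/(k_2−k_d)] ln[(k_2/k_d)(1 − D₀(k_2−k_d)/(k_d L₀))]
= [1/(0.514−0.350)] ln[(0.514/0.350)(1 − 3.87×0.1640/(0.350×12.5))]
= (1/0.1640) ln[1.469 × 0.8549] = 6.098 × ln(1.256) = 6.098 × 0.2276 = 1.388 d.
L(t_c) = L₀ e^(−k_d t_c) = 12.5 × 0.6153 = 7.691 mg/L, and at the critical point k_2 D_c = k_d L, so D_c = (0.350/0.514) × 7.691 = 5.237 mg/L.
x_c = v t_c = 1.15 m/s × 1.388 d × 86400 s/d = 137900 m ≈ 138 km.

t_c ≈ 1.39 d; D_c ≈ 5.24 mg/L; x_c ≈ 138 km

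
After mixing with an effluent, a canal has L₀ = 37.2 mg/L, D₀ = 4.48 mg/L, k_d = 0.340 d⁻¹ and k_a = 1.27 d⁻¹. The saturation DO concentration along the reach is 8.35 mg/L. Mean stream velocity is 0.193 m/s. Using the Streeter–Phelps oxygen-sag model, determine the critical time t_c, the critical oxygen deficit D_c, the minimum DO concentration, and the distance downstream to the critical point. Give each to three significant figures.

With k_a/k_d = 3.735 and 1 − D₀(k_a−k_d)/(k_d L₀) = 0.6706,
t_c = ln(3.735 × 0.6706) / (1.27 − 0.340) = ln(2.505) / 0.9300 = 0.9182/0.9300 = 0.9873 d.
L(t_c) = L₀ e^(−k_d t_c) = 37.2 × 0.7148 = 26.59 mg/L, and at the critical point k_a D_c = k_d L, so D_c = (0.340/1.27) × 26.59 = 7.119 mg/L.
Minimum DO = C_s − D_c = 8.35 − 7.119 = 1.231 mg/L.
x_c = v t_c = 0.193 m/s × 0.9873 d × 86400 s/d = 16460 m ≈ 16.5 km.

t_c ≈ 0.987 d; D_c ≈ 7.12 mg/L; min DO ≈ 1.23 mg/L; x_c ≈ 16.5 km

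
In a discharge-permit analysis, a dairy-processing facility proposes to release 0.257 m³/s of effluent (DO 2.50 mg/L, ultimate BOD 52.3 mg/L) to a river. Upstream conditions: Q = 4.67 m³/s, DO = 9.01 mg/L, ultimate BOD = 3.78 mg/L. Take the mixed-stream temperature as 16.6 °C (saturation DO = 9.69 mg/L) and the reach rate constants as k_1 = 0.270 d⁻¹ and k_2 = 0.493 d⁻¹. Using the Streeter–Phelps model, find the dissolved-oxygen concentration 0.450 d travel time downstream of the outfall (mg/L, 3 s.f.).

Mixed DO = (4.67×9.01 + 0.257×2.50)/(4.67+0.257) = 42.72/4.927 = 8.670 mg/L.
Mixed L₀ = (4.67×3.78 + 0.257×52.3)/(4.927) = 31.09/4.927 = 6.311 mg/L.
Initial deficit D₀ = C_s − DO₀ = 9.69 − 8.670 = 1.020 mg/L.
D(0.450) = [0.270×6.311/(0.493−0.270)](e^(−0.270×0.450) − e^(−0.493×0.450)) + 1.020 e^(−0.493×0.450)
= 7.641 × (0.8856 − 0.8010) + 1.020 × 0.8010 = 1.463 mg/L.
DO = 9.69 − 1.463 = 8.227 mg/L.

DO ≈ 8.23 mg/L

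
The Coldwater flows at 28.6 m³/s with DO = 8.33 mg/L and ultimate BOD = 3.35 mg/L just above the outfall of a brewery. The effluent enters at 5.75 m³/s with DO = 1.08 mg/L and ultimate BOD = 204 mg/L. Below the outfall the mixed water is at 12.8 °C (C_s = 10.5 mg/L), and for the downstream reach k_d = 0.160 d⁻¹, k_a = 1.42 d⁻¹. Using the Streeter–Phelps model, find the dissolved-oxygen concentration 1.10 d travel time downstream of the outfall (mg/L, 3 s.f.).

DO ≈ 6.84 mg/L

Mixed DO = (28.6×8.33 + 5.75×1.08)/(28.6+5.75) = 244.4/34.35 = 7.116 mg/L.
Mixed L₀ = (28.6×3.35 + 5.75×204)/(34.35) = 1269/34.35 = 36.94 mg/L.
Initial deficit D₀ = C_s − DO₀ = 10.5 − 7.116 = 3.384 mg/L.
D(1.10) = [0.160×36.94/(1.42−0.160)](e^(−0.160×1.10) − e^(−1.42×1.10)) + 3.384 e^(−1.42×1.10)
= 4.691 × (0.8386 − 0.2097) + 3.384 × 0.2097 = 3.659 mg/L.
DO = 10.5 − 3.659 = 6.841 mg/L.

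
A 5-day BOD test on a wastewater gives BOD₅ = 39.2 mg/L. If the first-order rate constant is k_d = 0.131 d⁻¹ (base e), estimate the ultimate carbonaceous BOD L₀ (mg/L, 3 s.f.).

BOD₅ = L₀(1 − e^(−5k_d)) ⇒ L₀ = BOD₅ / (1 − e^(−5×0.131))
= 39.2 / (1 − 0.5194) = 39.2 / 0.4806 = 81.57 mg/L.

L₀ ≈ 81.6 mg/L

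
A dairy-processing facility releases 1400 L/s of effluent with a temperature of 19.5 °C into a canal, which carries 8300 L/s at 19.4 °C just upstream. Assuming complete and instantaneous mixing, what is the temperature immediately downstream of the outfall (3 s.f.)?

Flow-weighted mixing: C = (Q_r C_r + Q_w C_w)/(Q_r + Q_w)
= (8300×19.4 + 1400×19.5)/(8300 + 1400) = 188300/9700 = 19.41 °C.

19.4 °C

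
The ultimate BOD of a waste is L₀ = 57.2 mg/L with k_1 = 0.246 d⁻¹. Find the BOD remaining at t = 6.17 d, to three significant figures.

L ≈ 12.5 mg/L

L_t = L₀ e^(−k_1 t) = 57.2 × e^(−0.246×6.17) = 57.2 × 0.2192 = 12.54 mg/L.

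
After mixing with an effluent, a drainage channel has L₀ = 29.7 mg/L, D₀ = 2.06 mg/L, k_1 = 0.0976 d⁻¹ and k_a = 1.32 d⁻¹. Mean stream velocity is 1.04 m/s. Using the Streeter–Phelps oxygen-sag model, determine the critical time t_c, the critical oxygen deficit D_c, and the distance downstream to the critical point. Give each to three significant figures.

t_c ≈ 0.470 d; D_c ≈ 2.10 mg/L; x_c ≈ 42.2 km

At the critical point dD/dt = 0, so k_1 L₀ e^(−k_1 t) = k_a D. Substituting D(t) from the Streeter–Phelps equation and solving for t gives
t_c = ln[(k_a/k_1)(1 − D₀(k_a−k_1)/(k_1 L₀))] / (k_a−k_1).
Here k_a−k_1 = 1.222 d⁻¹ and 1 − D₀(k_a−k_1)/(k_1 L₀) = 1 − 2.06×1.222/(0.0976×29.7) = 0.1313, so
t_c = ln(13.52 × 0.1313) / 1.222 = 0.5742 / 1.222 = 0.4697 d.
D_c = (k_1/k_a) L₀ e^(−k_1 t_c) = (0.0976/1.32) × 29.7 × e^(−0.0976×0.4697) = 0.07394 × 29.7 × 0.9552 = 2.098 mg/L.
x_c = v t_c = 1.04 m/s × 0.4697 d × 86400 s/d = 42210 m ≈ 42.2 km.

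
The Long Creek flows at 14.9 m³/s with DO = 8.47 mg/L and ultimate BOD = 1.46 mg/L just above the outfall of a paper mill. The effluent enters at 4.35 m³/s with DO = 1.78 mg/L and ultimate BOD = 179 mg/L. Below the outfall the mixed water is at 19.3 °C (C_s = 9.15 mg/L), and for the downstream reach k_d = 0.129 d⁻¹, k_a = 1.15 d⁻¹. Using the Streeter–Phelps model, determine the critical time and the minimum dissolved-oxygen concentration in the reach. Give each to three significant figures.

t_c ≈ 1.61 d; minimum DO ≈ 5.36 mg/L

Mixed DO = (14.9×8.47 + 4.35×1.78)/(14.9+4.35) = 133.9/19.25 = 6.958 mg/L.
Mixed L₀ = (14.9×1.46 + 4.35×179)/(19.25) = 800.4/19.25 = 41.58 mg/L.
Initial deficit D₀ = C_s − DO₀ = 9.15 − 6.958 = 2.192 mg/L.
t_c = (1/1.021) ln[(1.15/0.129)(1 − 2.192×1.021/(0.129×41.58))] = 0.9794 × ln(5.195) = 1.614 d.
D_c = (0.129/1.15) × 41.58 × e^(−0.129×1.614) = 0.1122 × 41.58 × 0.8121 = 3.788 mg/L.
Minimum DO = 9.15 − 3.788 = 5.362 mg/L.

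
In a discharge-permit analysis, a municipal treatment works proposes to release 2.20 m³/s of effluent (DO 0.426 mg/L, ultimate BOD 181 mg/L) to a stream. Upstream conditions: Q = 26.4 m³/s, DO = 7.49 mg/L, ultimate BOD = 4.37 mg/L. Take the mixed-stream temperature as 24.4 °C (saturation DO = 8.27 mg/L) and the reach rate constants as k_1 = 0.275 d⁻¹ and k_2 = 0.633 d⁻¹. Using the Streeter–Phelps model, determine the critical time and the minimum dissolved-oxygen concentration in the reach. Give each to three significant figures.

t_c ≈ 2.05 d; minimum DO ≈ 3.83 mg/L

Mixed DO = (26.4×7.49 + 2.20×0.426)/(26.4+2.20) = 198.7/28.60 = 6.947 mg/L.
Mixed L₀ = (26.4×4.37 + 2.20×181)/(28.60) = 513.6/28.60 = 17.96 mg/L.
Initial deficit D₀ = C_s − DO₀ = 8.27 − 6.947 = 1.323 mg/L.
t_c = (1/0.3580) ln[(0.633/0.275)(1 − 1.323×0.3580/(0.275×17.96))] = 2.793 × ln(2.081) = 2.047 d.
D_c = (0.275/0.633) × 17.96 × e^(−0.275×2.047) = 0.4344 × 17.96 × 0.5695 = 4.443 mg/L.
Minimum DO = 8.27 − 4.443 = 3.827 mg/L.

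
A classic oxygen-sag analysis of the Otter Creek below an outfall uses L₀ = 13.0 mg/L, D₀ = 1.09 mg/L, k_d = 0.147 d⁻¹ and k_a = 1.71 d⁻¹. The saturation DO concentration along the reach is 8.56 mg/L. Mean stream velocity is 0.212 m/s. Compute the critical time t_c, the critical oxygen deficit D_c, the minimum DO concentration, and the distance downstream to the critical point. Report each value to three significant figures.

With k_a/k_d = 11.63 and 1 − D₀(k_a−k_d)/(k_d L₀) = 0.1085,
t_c = ln(11.63 × 0.1085) / (1.71 − 0.147) = ln(1.262) / 1.563 = 0.2327/1.563 = 0.1489 d.
L(t_c) = L₀ e^(−k_d t_c) = 13.0 × 0.9783 = 12.72 mg/L, and at the critical point k_a D_c = k_d L, so D_c = (0.147/1.71) × 12.72 = 1.093 mg/L.
Minimum DO = C_s − D_c = 8.56 − 1.093 = 7.467 mg/L.
x_c = v t_c = 0.212 m/s × 0.1489 d × 86400 s/d = 2728 m ≈ 2.73 km.

t_c ≈ 0.149 d; D_c ≈ 1.09 mg/L; min DO ≈ 7.47 mg/L; x_c ≈ 2.73 km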